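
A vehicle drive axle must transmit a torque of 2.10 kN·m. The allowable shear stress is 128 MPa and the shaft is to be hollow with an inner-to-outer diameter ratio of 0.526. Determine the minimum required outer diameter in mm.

44.9 mm

For a hollow shaft with d_i/d_o = 0.526: τ_max = 16T/(π d_o³ (1−k⁴)), so d_o = [16T/(π τ_allow (1−k⁴))]^(1/3) = [16·2100/(π·1.28×10^8·0.9235)]^(1/3) = 0.04489 m.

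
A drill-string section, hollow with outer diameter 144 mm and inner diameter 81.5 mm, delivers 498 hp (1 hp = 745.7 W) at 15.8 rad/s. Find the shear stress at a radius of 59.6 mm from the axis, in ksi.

5.36 ksi

ω = 15.8 rad/s, so T = P/ω = 498×745.7 / 15.80 = 23500 N·m.
J = π(d_o⁴ − d_i⁴)/32 = π(0.144⁴ − 0.0815⁴)/32 = 3.788×10^-5 m⁴.
Shear stress varies linearly with radius: τ = T·r/J = 23500 × 0.0596 / 3.788×10^-5 = 3.698×10^7 Pa.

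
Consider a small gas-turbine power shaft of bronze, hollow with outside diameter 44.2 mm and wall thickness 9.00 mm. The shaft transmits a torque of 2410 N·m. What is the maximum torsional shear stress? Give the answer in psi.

23500 psi

J = π(d_o⁴ − d_i⁴)/32 = π(0.0442⁴ − 0.0262⁴)/32 = 3.284×10^-7 m⁴.
τ_max = T·r/J = 2410 × 0.0221 / 3.284×10^-7 = 1.622×10^8 Pa.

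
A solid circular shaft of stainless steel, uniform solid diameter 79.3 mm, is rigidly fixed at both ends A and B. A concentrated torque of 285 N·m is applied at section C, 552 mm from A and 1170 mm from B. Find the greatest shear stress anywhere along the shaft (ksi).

With uniform GJ and both ends fixed, compatibility θ_AC = θ_CB gives T_A·a = T_B·b, together with T_A + T_B = T₀.
T_A = T₀·b/(a+b) = 285.0·1170/1722 = 193.6 N·m; T_B = 91.36 N·m.
τ in each portion: τ_AC = 1.98×10^6 Pa, τ_CB = 9.33×10^5 Pa; maximum is in AC.
τ_max = T_AC·r/J = 193.6·0.0396/3.88×10^-6 = 1.978×10^6 Pa.

0.287 ksi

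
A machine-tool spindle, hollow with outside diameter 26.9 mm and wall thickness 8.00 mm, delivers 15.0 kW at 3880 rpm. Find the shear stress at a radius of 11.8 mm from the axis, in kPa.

8710 kPa

ω = 2π·3880/60 = 406.3 rad/s, so T = P/ω = 15.0×10³ / 406.3 = 36.92 N·m.
J = π(d_o⁴ − d_i⁴)/32 = π(0.0269⁴ − 0.0109⁴)/32 = 5.002×10^-8 m⁴.
Shear stress varies linearly with radius: τ = T·r/J = 36.92 × 0.0118 / 5.002×10^-8 = 8.709×10^6 Pa.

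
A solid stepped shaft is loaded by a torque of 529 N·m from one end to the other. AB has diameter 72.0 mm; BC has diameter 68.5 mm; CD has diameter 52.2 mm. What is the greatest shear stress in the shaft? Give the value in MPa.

18.9 MPa

Under the same torque, τ_max = 16T/(πd³) is largest where d is smallest — segment CD (d = 52.2 mm).
τ_max = 16·529.0/(π·(0.0522)³) = 1.894×10^7 Pa.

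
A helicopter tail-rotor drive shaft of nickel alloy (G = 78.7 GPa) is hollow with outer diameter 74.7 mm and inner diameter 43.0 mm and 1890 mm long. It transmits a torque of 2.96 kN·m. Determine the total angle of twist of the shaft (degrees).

1.50°

J = π(d_o⁴ − d_i⁴)/32 = π(0.0747⁴ − 0.0430⁴)/32 = 2.721×10^-6 m⁴.
θ = T·L/(G·J) = 2960 × 1.89 / (78.7×10⁹ × 2.721×10^-6) = 0.02612 rad.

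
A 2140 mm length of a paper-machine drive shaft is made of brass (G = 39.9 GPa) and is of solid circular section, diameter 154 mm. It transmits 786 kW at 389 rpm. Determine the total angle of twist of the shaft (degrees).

1.07°

ω = 2π·389/60 = 40.74 rad/s, so T = P/ω = 786×10³ / 40.74 = 19290 N·m.
J = πd⁴/32 = π(0.154)⁴/32 = 5.522×10^-5 m⁴.
θ = T·L/(G·J) = 19290 × 2.14 / (39.9×10⁹ × 5.522×10^-5) = 0.01874 rad.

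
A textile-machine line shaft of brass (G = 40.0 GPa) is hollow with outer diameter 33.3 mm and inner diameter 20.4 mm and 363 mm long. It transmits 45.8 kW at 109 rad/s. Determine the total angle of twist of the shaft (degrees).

ω = 109 rad/s, so T = P/ω = 45.8×10³ / 109.0 = 420.2 N·m.
J = π(d_o⁴ − d_i⁴)/32 = π(0.0333⁴ − 0.0204⁴)/32 = 1.037×10^-7 m⁴.
θ = T·L/(G·J) = 420.2 × 0.363 / (40.0×10⁹ × 1.037×10^-7) = 0.03677 rad.

2.11°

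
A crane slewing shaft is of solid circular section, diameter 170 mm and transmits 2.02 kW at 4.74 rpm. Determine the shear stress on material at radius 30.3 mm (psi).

ω = 2π·4.74/60 = 0.4964 rad/s, so T = P/ω = 2.02×10³ / 0.4964 = 4070 N·m.
J = πd⁴/32 = π(0.170)⁴/32 = 8.200×10^-5 m⁴.
Shear stress varies linearly with radius: τ = T·r/J = 4070 × 0.0303 / 8.200×10^-5 = 1.504×10^6 Pa.

218 psi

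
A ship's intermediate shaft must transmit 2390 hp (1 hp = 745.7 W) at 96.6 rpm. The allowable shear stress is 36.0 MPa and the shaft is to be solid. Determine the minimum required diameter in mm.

292 mm

ω = 2π·96.6/60 = 10.12 rad/s, so T = P/ω = 2390×745.7 / 10.12 = 176200 N·m.
For a solid shaft τ_max = 16T/(πd³), so d = (16T/(π τ_allow))^(1/3) = (16·176200/(π·3.60×10^7))^(1/3) = 0.2921 m.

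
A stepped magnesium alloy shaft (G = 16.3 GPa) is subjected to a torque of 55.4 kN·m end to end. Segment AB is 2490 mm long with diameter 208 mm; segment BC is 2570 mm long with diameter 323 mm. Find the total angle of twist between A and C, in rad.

0.0542 rad

J_AB = π(0.208)⁴/32 = 1.84×10^-4 m⁴; J_BC = π(0.323)⁴/32 = 1.07×10^-3 m⁴.
θ = (T/G)·Σ L_i/J_i = (55400/16.3×10⁹)·(2.49/1.84×10^-4 + 2.57/1.07×10^-3) = 0.05423 rad.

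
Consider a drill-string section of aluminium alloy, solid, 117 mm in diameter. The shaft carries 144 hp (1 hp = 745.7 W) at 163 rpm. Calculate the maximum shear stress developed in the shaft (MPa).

ω = 2π·163/60 = 17.07 rad/s, so T = P/ω = 144×745.7 / 17.07 = 6291 N·m.
J = πd⁴/32 = π(0.117)⁴/32 = 1.840×10^-5 m⁴.
τ_max = T·r/J = 6291 × 0.0585 / 1.840×10^-5 = 2.000×10^7 Pa.

20.0 MPa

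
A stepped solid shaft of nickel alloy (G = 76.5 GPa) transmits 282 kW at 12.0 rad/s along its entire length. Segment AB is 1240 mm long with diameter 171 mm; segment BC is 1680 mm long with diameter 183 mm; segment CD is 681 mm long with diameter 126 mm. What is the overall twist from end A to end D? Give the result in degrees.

1.01°

ω = 12.0 rad/s, so T = P/ω = 282×10³ / 12.00 = 23500 N·m.
J_AB = π(0.171)⁴/32 = 8.39×10^-5 m⁴; J_BC = π(0.183)⁴/32 = 1.10×10^-4 m⁴; J_CD = π(0.126)⁴/32 = 2.47×10^-5 m⁴.
θ = (T/G)·Σ L_i/J_i = (23500/76.5×10⁹)·(1.24/8.39×10^-5 + 1.68/1.10×10^-4 + 0.681/2.47×10^-5) = 0.01768 rad.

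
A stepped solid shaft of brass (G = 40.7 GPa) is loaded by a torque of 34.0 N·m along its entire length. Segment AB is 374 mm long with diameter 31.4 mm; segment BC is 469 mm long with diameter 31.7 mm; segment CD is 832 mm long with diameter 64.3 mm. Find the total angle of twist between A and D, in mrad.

7.64 mrad

J_AB = π(0.0314)⁴/32 = 9.54×10^-8 m⁴; J_BC = π(0.0317)⁴/32 = 9.91×10^-8 m⁴; J_CD = π(0.0643)⁴/32 = 1.68×10^-6 m⁴.
θ = (T/G)·Σ L_i/J_i = (34.00/40.7×10⁹)·(0.374/9.54×10^-8 + 0.469/9.91×10^-8 + 0.832/1.68×10^-6) = 7.640×10^-3 rad.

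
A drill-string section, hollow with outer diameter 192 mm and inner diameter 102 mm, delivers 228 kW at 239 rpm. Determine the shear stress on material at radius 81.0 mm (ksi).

ω = 2π·239/60 = 25.03 rad/s, so T = P/ω = 228×10³ / 25.03 = 9110 N·m.
J = π(d_o⁴ − d_i⁴)/32 = π(0.192⁴ − 0.102⁴)/32 = 1.228×10^-4 m⁴.
Shear stress varies linearly with radius: τ = T·r/J = 9110 × 0.0810 / 1.228×10^-4 = 6.009×10^6 Pa.

0.872 ksi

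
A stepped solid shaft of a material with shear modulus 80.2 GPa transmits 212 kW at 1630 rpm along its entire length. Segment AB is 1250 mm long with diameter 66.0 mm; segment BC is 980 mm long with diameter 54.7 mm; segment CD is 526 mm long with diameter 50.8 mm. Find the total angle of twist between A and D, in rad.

ω = 2π·1630/60 = 170.7 rad/s, so T = P/ω = 212×10³ / 170.7 = 1242 N·m.
J_AB = π(0.0660)⁴/32 = 1.86×10^-6 m⁴; J_BC = π(0.0547)⁴/32 = 8.79×10^-7 m⁴; J_CD = π(0.0508)⁴/32 = 6.54×10^-7 m⁴.
θ = (T/G)·Σ L_i/J_i = (1242/80.2×10⁹)·(1.25/1.86×10^-6 + 0.980/8.79×10^-7 + 0.526/6.54×10^-7) = 0.04012 rad.

0.0401 rad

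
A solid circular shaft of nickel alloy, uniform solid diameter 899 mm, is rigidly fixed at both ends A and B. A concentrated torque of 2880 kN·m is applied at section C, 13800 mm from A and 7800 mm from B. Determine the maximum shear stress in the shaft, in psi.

1870 psi

With uniform GJ and both ends fixed, compatibility θ_AC = θ_CB gives T_A·a = T_B·b, together with T_A + T_B = T₀.
T_A = T₀·b/(a+b) = 2.880e6·7800/21600 = 1.040e6 N·m; T_B = 1.840e6 N·m.
τ in each portion: τ_AC = 7.29×10^6 Pa, τ_CB = 1.29×10^7 Pa; maximum is in CB.
τ_max = T_CB·r/J = 1.840e6·0.450/0.0641 = 1.290×10^7 Pa.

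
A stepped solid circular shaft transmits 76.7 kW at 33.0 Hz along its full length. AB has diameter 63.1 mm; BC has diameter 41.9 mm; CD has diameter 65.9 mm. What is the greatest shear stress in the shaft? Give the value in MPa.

25.6 MPa

ω = 2π·33.0 = 207.3 rad/s, so T = P/ω = 76.7×10³ / 207.3 = 369.9 N·m.
Under the same torque, τ_max = 16T/(πd³) is largest where d is smallest — segment BC (d = 41.9 mm).
τ_max = 16·369.9/(π·(0.0419)³) = 2.561×10^7 Pa.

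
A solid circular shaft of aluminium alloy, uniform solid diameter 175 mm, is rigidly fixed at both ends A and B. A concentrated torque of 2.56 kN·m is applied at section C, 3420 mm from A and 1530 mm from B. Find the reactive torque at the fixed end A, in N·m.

791 N·m

With uniform GJ and both ends fixed, compatibility θ_AC = θ_CB gives T_A·a = T_B·b, together with T_A + T_B = T₀.
T_A = T₀·b/(a+b) = 2560·1530/4950 = 791.3 N·m; T_B = 1769 N·m.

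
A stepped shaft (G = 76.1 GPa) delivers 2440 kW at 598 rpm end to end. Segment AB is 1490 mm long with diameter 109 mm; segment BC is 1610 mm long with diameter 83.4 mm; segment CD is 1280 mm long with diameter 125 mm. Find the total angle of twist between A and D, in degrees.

14.7°

ω = 2π·598/60 = 62.62 rad/s, so T = P/ω = 2440×10³ / 62.62 = 38960 N·m.
J_AB = π(0.109)⁴/32 = 1.39×10^-5 m⁴; J_BC = π(0.0834)⁴/32 = 4.75×10^-6 m⁴; J_CD = π(0.125)⁴/32 = 2.40×10^-5 m⁴.
θ = (T/G)·Σ L_i/J_i = (38960/76.1×10⁹)·(1.49/1.39×10^-5 + 1.61/4.75×10^-6 + 1.28/2.40×10^-5) = 0.2559 rad.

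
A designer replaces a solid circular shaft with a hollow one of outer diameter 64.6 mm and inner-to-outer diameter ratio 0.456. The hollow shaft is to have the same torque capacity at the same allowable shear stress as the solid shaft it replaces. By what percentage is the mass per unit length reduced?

18.4 %

Equal τ_max and T ⇒ the solid shaft needs d_s³ = d_o³(1−k⁴), so d_s = 64.6·(1−0.456⁴)^(1/3) = 63.66 mm.
Area ratio A_h/A_s = d_o²(1−k²)/d_s² = (1−k²)/(1−k⁴)^(2/3) = 0.8158.
Mass saving = 1 − 0.8158 = 18.4 %.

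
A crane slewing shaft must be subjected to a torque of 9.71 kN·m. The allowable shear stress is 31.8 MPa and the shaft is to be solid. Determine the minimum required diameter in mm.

116 mm

For a solid shaft τ_max = 16T/(πd³), so d = (16T/(π τ_allow))^(1/3) = (16·9710/(π·3.18×10^7))^(1/3) = 0.1159 m.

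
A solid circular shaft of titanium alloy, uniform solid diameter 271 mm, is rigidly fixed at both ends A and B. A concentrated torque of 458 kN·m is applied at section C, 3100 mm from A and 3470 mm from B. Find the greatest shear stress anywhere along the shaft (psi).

With uniform GJ and both ends fixed, compatibility θ_AC = θ_CB gives T_A·a = T_B·b, together with T_A + T_B = T₀.
T_A = T₀·b/(a+b) = 458000·3470/6570 = 241900 N·m; T_B = 216100 N·m.
τ in each portion: τ_AC = 6.19×10^7 Pa, τ_CB = 5.53×10^7 Pa; maximum is in AC.
τ_max = T_AC·r/J = 241900·0.136/5.30×10^-4 = 6.190×10^7 Pa.

8980 psi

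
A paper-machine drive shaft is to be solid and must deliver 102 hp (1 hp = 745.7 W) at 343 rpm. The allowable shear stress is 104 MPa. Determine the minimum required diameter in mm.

47.0 mm

ω = 2π·343/60 = 35.92 rad/s, so T = P/ω = 102×745.7 / 35.92 = 2118 N·m.
For a solid shaft τ_max = 16T/(πd³), so d = (16T/(π τ_allow))^(1/3) = (16·2118/(π·1.04×10^8))^(1/3) = 0.04698 m.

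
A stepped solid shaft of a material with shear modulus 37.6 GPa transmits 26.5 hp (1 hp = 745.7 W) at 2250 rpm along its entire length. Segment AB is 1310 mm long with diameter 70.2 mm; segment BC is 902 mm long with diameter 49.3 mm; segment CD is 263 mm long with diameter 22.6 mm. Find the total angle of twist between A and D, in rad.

ω = 2π·2250/60 = 235.6 rad/s, so T = P/ω = 26.5×745.7 / 235.6 = 83.87 N·m.
J_AB = π(0.0702)⁴/32 = 2.38×10^-6 m⁴; J_BC = π(0.0493)⁴/32 = 5.80×10^-7 m⁴; J_CD = π(0.0226)⁴/32 = 2.56×10^-8 m⁴.
θ = (T/G)·Σ L_i/J_i = (83.87/37.6×10⁹)·(1.31/2.38×10^-6 + 0.902/5.80×10^-7 + 0.263/2.56×10^-8) = 0.02760 rad.

0.0276 rad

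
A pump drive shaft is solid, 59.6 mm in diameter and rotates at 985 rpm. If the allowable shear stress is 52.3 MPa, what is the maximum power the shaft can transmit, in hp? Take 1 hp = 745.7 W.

J = πd⁴/32 = π(0.0596)⁴/32 = 1.239×10^-6 m⁴.
T_max = τ_allow·J/r = 5.23×10^7 × 1.239×10^-6 / 0.0298 = 2174 N·m.
ω = 2π·985/60 = 103.1 rad/s, so P_max = T_max·ω = 2.243×10^5 W.

301 hp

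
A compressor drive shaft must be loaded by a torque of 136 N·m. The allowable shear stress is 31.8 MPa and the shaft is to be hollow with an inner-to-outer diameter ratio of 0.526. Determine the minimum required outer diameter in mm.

For a hollow shaft with d_i/d_o = 0.526: τ_max = 16T/(π d_o³ (1−k⁴)), so d_o = [16T/(π τ_allow (1−k⁴))]^(1/3) = [16·136.0/(π·3.18×10^7·0.9235)]^(1/3) = 0.02868 m.

28.7 mm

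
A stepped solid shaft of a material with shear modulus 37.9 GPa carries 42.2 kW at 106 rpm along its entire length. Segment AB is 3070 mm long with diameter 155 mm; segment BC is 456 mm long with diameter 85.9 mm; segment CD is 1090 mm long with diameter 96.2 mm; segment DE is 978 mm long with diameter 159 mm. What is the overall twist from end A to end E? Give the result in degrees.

ω = 2π·106/60 = 11.10 rad/s, so T = P/ω = 42.2×10³ / 11.10 = 3802 N·m.
J_AB = π(0.155)⁴/32 = 5.67×10^-5 m⁴; J_BC = π(0.0859)⁴/32 = 5.35×10^-6 m⁴; J_CD = π(0.0962)⁴/32 = 8.41×10^-6 m⁴; J_DE = π(0.159)⁴/32 = 6.27×10^-5 m⁴.
θ = (T/G)·Σ L_i/J_i = (3802/37.9×10⁹)·(3.07/5.67×10^-5 + 0.456/5.35×10^-6 + 1.09/8.41×10^-6 + 0.978/6.27×10^-5) = 0.02856 rad.

1.64°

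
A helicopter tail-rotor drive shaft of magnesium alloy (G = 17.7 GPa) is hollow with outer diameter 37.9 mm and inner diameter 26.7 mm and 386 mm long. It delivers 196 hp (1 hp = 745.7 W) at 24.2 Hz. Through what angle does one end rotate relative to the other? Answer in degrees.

ω = 2π·24.2 = 152.1 rad/s, so T = P/ω = 196×745.7 / 152.1 = 961.2 N·m.
J = π(d_o⁴ − d_i⁴)/32 = π(0.0379⁴ − 0.0267⁴)/32 = 1.527×10^-7 m⁴.
θ = T·L/(G·J) = 961.2 × 0.386 / (17.7×10⁹ × 1.527×10^-7) = 0.1373 rad.

7.87°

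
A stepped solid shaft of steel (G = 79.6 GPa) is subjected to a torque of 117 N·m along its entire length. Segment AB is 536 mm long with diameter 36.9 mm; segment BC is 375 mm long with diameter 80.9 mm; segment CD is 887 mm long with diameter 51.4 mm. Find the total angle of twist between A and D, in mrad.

J_AB = π(0.0369)⁴/32 = 1.82×10^-7 m⁴; J_BC = π(0.0809)⁴/32 = 4.21×10^-6 m⁴; J_CD = π(0.0514)⁴/32 = 6.85×10^-7 m⁴.
θ = (T/G)·Σ L_i/J_i = (117.0/79.6×10⁹)·(0.536/1.82×10^-7 + 0.375/4.21×10^-6 + 0.887/6.85×10^-7) = 6.362×10^-3 rad.

6.36 mrad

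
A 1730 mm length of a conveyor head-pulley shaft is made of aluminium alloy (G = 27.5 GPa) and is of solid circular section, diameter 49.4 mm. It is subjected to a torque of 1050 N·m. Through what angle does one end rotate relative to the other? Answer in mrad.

J = πd⁴/32 = π(0.0494)⁴/32 = 5.847×10^-7 m⁴.
θ = T·L/(G·J) = 1050 × 1.73 / (27.5×10⁹ × 5.847×10^-7) = 0.1130 rad.

113 mrad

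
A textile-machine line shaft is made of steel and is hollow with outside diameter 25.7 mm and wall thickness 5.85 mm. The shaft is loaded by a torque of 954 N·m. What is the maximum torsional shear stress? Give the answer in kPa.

314000 kPa

J = π(d_o⁴ − d_i⁴)/32 = π(0.0257⁴ − 0.0140⁴)/32 = 3.906×10^-8 m⁴.
τ_max = T·r/J = 954.0 × 0.0129 / 3.906×10^-8 = 3.139×10^8 Pa.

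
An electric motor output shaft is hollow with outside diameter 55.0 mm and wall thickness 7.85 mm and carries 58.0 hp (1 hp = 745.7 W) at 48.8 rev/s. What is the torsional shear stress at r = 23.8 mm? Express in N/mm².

5.05 N/mm²

ω = 2π·48.8 = 306.6 rad/s, so T = P/ω = 58.0×745.7 / 306.6 = 141.1 N·m.
J = π(d_o⁴ − d_i⁴)/32 = π(0.0550⁴ − 0.0393⁴)/32 = 6.642×10^-7 m⁴.
Shear stress varies linearly with radius: τ = T·r/J = 141.1 × 0.0238 / 6.642×10^-7 = 5.055×10^6 Pa.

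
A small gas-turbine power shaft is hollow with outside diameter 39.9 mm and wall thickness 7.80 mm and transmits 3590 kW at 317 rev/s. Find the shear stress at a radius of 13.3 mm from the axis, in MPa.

ω = 2π·317 = 1992 rad/s, so T = P/ω = 3590×10³ / 1992 = 1802 N·m.
J = π(d_o⁴ − d_i⁴)/32 = π(0.0399⁴ − 0.0243⁴)/32 = 2.146×10^-7 m⁴.
Shear stress varies linearly with radius: τ = T·r/J = 1802 × 0.0133 / 2.146×10^-7 = 1.117×10^8 Pa.

112 MPa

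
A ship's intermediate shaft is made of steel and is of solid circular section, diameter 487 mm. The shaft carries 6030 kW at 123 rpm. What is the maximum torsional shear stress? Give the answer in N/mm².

ω = 2π·123/60 = 12.88 rad/s, so T = P/ω = 6030×10³ / 12.88 = 468100 N·m.
J = πd⁴/32 = π(0.487)⁴/32 = 5.522×10^-3 m⁴.
τ_max = T·r/J = 468100 × 0.243 / 5.522×10^-3 = 2.064×10^7 Pa.

20.6 N/mm²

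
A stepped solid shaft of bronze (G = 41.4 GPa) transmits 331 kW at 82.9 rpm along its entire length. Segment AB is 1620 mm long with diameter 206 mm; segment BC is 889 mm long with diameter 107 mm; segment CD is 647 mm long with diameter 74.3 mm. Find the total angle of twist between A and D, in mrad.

271 mrad

ω = 2π·82.9/60 = 8.681 rad/s, so T = P/ω = 331×10³ / 8.681 = 38130 N·m.
J_AB = π(0.206)⁴/32 = 1.77×10^-4 m⁴; J_BC = π(0.107)⁴/32 = 1.29×10^-5 m⁴; J_CD = π(0.0743)⁴/32 = 2.99×10^-6 m⁴.
θ = (T/G)·Σ L_i/J_i = (38130/41.4×10⁹)·(1.62/1.77×10^-4 + 0.889/1.29×10^-5 + 0.647/2.99×10^-6) = 0.2712 rad.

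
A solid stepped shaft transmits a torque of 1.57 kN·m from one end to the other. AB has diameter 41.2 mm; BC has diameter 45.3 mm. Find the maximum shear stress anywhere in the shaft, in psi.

Under the same torque, τ_max = 16T/(πd³) is largest where d is smallest — segment AB (d = 41.2 mm).
τ_max = 16·1570/(π·(0.0412)³) = 1.143×10^8 Pa.

16600 psi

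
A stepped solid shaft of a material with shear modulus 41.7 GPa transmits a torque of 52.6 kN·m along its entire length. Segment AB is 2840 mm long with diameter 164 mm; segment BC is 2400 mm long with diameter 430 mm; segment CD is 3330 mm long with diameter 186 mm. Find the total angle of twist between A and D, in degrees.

J_AB = π(0.164)⁴/32 = 7.10×10^-5 m⁴; J_BC = π(0.430)⁴/32 = 3.36×10^-3 m⁴; J_CD = π(0.186)⁴/32 = 1.18×10^-4 m⁴.
θ = (T/G)·Σ L_i/J_i = (52600/41.7×10⁹)·(2.84/7.10×10^-5 + 2.40/3.36×10^-3 + 3.33/1.18×10^-4) = 0.08709 rad.

4.99°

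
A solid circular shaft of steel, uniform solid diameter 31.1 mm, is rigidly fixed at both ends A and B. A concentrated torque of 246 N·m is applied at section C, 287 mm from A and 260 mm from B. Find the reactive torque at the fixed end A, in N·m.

With uniform GJ and both ends fixed, compatibility θ_AC = θ_CB gives T_A·a = T_B·b, together with T_A + T_B = T₀.
T_A = T₀·b/(a+b) = 246.0·260/547.0 = 116.9 N·m; T_B = 129.1 N·m.

117 N·m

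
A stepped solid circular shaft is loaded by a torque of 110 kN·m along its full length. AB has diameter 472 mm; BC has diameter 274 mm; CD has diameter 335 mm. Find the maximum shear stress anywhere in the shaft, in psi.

Under the same torque, τ_max = 16T/(πd³) is largest where d is smallest — segment BC (d = 274 mm).
τ_max = 16·110000/(π·(0.274)³) = 2.723×10^7 Pa.

3950 psi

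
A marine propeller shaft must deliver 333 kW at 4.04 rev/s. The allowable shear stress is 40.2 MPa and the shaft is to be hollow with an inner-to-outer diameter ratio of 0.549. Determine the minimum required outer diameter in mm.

ω = 2π·4.04 = 25.38 rad/s, so T = P/ω = 333×10³ / 25.38 = 13120 N·m.
For a hollow shaft with d_i/d_o = 0.549: τ_max = 16T/(π d_o³ (1−k⁴)), so d_o = [16T/(π τ_allow (1−k⁴))]^(1/3) = [16·13120/(π·4.02×10^7·0.9092)]^(1/3) = 0.1223 m.

122 mm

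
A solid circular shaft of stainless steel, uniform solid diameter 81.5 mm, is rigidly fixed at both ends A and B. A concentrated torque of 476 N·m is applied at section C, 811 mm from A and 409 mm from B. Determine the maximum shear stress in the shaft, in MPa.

2.98 MPa

With uniform GJ and both ends fixed, compatibility θ_AC = θ_CB gives T_A·a = T_B·b, together with T_A + T_B = T₀.
T_A = T₀·b/(a+b) = 476.0·409/1220 = 159.6 N·m; T_B = 316.4 N·m.
τ in each portion: τ_AC = 1.50×10^6 Pa, τ_CB = 2.98×10^6 Pa; maximum is in CB.
τ_max = T_CB·r/J = 316.4·0.0408/4.33×10^-6 = 2.977×10^6 Pa.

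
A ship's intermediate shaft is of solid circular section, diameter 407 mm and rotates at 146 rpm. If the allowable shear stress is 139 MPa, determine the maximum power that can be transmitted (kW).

28100 kW

J = πd⁴/32 = π(0.407)⁴/32 = 2.694×10^-3 m⁴.
T_max = τ_allow·J/r = 1.39×10^8 × 2.694×10^-3 / 0.203 = 1.840e6 N·m.
ω = 2π·146/60 = 15.29 rad/s, so P_max = T_max·ω = 2.813×10^7 W.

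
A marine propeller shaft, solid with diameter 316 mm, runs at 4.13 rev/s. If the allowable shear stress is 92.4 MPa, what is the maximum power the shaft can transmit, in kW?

J = πd⁴/32 = π(0.316)⁴/32 = 9.789×10^-4 m⁴.
T_max = τ_allow·J/r = 9.24×10^7 × 9.789×10^-4 / 0.158 = 572500 N·m.
ω = 2π·4.13 = 25.95 rad/s, so P_max = T_max·ω = 1.486×10^7 W.

14900 kW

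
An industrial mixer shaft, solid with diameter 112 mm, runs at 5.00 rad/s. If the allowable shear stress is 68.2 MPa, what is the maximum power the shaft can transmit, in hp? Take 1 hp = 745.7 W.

126 hp

J = πd⁴/32 = π(0.112)⁴/32 = 1.545×10^-5 m⁴.
T_max = τ_allow·J/r = 6.82×10^7 × 1.545×10^-5 / 0.0560 = 18810 N·m.
ω = 5.00 rad/s, so P_max = T_max·ω = 9.407×10^4 W.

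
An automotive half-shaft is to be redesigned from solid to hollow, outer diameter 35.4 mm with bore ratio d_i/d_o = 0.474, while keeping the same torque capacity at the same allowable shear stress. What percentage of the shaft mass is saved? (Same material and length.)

Equal τ_max and T ⇒ the solid shaft needs d_s³ = d_o³(1−k⁴), so d_s = 35.4·(1−0.474⁴)^(1/3) = 34.79 mm.
Area ratio A_h/A_s = d_o²(1−k²)/d_s² = (1−k²)/(1−k⁴)^(2/3) = 0.8026.
Mass saving = 1 − 0.8026 = 19.7 %.

19.7 %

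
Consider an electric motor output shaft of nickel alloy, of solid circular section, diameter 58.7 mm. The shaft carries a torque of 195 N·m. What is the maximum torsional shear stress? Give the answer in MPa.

4.91 MPa

J = πd⁴/32 = π(0.0587)⁴/32 = 1.166×10^-6 m⁴.
τ_max = T·r/J = 195.0 × 0.0294 / 1.166×10^-6 = 4.910×10^6 Pa.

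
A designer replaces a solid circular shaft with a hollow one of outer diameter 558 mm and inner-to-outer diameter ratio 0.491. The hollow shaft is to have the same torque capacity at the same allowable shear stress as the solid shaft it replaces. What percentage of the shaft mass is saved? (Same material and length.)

Equal τ_max and T ⇒ the solid shaft needs d_s³ = d_o³(1−k⁴), so d_s = 558·(1−0.491⁴)^(1/3) = 547.0 mm.
Area ratio A_h/A_s = d_o²(1−k²)/d_s² = (1−k²)/(1−k⁴)^(2/3) = 0.7898.
Mass saving = 1 − 0.7898 = 21.0 %.

21.0 %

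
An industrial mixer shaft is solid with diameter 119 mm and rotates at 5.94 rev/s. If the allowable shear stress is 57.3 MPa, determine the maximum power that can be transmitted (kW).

J = πd⁴/32 = π(0.119)⁴/32 = 1.969×10^-5 m⁴.
T_max = τ_allow·J/r = 5.73×10^7 × 1.969×10^-5 / 0.0595 = 18960 N·m.
ω = 2π·5.94 = 37.32 rad/s, so P_max = T_max·ω = 7.076×10^5 W.

708 kW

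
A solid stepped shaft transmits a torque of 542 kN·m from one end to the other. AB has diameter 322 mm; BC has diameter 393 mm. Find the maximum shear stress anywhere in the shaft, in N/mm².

Under the same torque, τ_max = 16T/(πd³) is largest where d is smallest — segment AB (d = 322 mm).
τ_max = 16·542000/(π·(0.322)³) = 8.268×10^7 Pa.

82.7 N/mm²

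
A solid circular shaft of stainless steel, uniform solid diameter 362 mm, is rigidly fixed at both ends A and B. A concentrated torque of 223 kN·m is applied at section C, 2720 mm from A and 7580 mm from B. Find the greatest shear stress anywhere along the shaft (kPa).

With uniform GJ and both ends fixed, compatibility θ_AC = θ_CB gives T_A·a = T_B·b, together with T_A + T_B = T₀.
T_A = T₀·b/(a+b) = 223000·7580/10300 = 164100 N·m; T_B = 58890 N·m.
τ in each portion: τ_AC = 1.76×10^7 Pa, τ_CB = 6.32×10^6 Pa; maximum is in AC.
τ_max = T_AC·r/J = 164100·0.181/1.69×10^-3 = 1.762×10^7 Pa.

17600 kPa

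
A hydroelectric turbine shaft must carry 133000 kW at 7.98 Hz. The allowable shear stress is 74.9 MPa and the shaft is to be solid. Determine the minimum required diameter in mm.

565 mm

ω = 2π·7.98 = 50.14 rad/s, so T = P/ω = 133000×10³ / 50.14 = 2.653e6 N·m.
For a solid shaft τ_max = 16T/(πd³), so d = (16T/(π τ_allow))^(1/3) = (16·2.653e6/(π·7.49×10^7))^(1/3) = 0.5650 m.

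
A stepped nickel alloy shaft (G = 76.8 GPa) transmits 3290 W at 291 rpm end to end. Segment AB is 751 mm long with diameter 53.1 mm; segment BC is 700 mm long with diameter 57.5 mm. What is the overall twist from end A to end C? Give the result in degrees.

0.130°

ω = 2π·291/60 = 30.47 rad/s, so T = P/ω = 3290 / 30.47 = 108.0 N·m.
J_AB = π(0.0531)⁴/32 = 7.81×10^-7 m⁴; J_BC = π(0.0575)⁴/32 = 1.07×10^-6 m⁴.
θ = (T/G)·Σ L_i/J_i = (108.0/76.8×10⁹)·(0.751/7.81×10^-7 + 0.700/1.07×10^-6) = 2.270×10^-3 rad.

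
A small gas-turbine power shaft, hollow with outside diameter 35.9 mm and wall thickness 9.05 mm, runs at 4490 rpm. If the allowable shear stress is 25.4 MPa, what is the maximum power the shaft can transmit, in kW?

102 kW

J = π(d_o⁴ − d_i⁴)/32 = π(0.0359⁴ − 0.0178⁴)/32 = 1.532×10^-7 m⁴.
T_max = τ_allow·J/r = 2.54×10^7 × 1.532×10^-7 / 0.0180 = 216.8 N·m.
ω = 2π·4490/60 = 470.2 rad/s, so P_max = T_max·ω = 1.019×10^5 W.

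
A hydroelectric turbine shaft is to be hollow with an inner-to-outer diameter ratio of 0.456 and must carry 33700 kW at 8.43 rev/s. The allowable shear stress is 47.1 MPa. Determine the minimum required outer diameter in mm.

ω = 2π·8.43 = 52.97 rad/s, so T = P/ω = 33700×10³ / 52.97 = 636200 N·m.
For a hollow shaft with d_i/d_o = 0.456: τ_max = 16T/(π d_o³ (1−k⁴)), so d_o = [16T/(π τ_allow (1−k⁴))]^(1/3) = [16·636200/(π·4.71×10^7·0.9568)]^(1/3) = 0.4158 m.

416 mm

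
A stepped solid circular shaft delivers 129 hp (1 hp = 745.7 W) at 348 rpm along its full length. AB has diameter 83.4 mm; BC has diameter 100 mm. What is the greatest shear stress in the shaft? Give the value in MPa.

23.2 MPa

ω = 2π·348/60 = 36.44 rad/s, so T = P/ω = 129×745.7 / 36.44 = 2640 N·m.
Under the same torque, τ_max = 16T/(πd³) is largest where d is smallest — segment AB (d = 83.4 mm).
τ_max = 16·2640/(π·(0.0834)³) = 2.317×10^7 Pa.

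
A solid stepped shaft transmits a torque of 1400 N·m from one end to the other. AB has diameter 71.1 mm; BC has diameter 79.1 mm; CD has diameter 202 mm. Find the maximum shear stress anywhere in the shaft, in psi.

Under the same torque, τ_max = 16T/(πd³) is largest where d is smallest — segment AB (d = 71.1 mm).
τ_max = 16·1400/(π·(0.0711)³) = 1.984×10^7 Pa.

2880 psi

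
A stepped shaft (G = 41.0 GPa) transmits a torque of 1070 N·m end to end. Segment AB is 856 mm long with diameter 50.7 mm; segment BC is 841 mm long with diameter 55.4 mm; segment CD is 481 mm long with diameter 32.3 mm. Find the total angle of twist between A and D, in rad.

0.176 rad

J_AB = π(0.0507)⁴/32 = 6.49×10^-7 m⁴; J_BC = π(0.0554)⁴/32 = 9.25×10^-7 m⁴; J_CD = π(0.0323)⁴/32 = 1.07×10^-7 m⁴.
θ = (T/G)·Σ L_i/J_i = (1070/41.0×10⁹)·(0.856/6.49×10^-7 + 0.841/9.25×10^-7 + 0.481/1.07×10^-7) = 0.1756 rad.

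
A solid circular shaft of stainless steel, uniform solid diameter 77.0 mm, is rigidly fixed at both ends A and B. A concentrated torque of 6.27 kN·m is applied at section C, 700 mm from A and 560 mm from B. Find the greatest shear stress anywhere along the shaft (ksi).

With uniform GJ and both ends fixed, compatibility θ_AC = θ_CB gives T_A·a = T_B·b, together with T_A + T_B = T₀.
T_A = T₀·b/(a+b) = 6270·560/1260 = 2787 N·m; T_B = 3483 N·m.
τ in each portion: τ_AC = 3.11×10^7 Pa, τ_CB = 3.89×10^7 Pa; maximum is in CB.
τ_max = T_CB·r/J = 3483·0.0385/3.45×10^-6 = 3.886×10^7 Pa.

5.64 ksi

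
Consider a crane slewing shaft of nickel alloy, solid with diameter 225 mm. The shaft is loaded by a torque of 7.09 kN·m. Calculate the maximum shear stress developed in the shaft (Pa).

3.17e6 Pa

J = πd⁴/32 = π(0.225)⁴/32 = 2.516×10^-4 m⁴.
τ_max = T·r/J = 7090 × 0.113 / 2.516×10^-4 = 3.170×10^6 Pa.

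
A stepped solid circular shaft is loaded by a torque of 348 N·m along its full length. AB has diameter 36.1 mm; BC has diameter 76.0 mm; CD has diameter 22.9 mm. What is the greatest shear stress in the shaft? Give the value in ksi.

Under the same torque, τ_max = 16T/(πd³) is largest where d is smallest — segment CD (d = 22.9 mm).
τ_max = 16·348.0/(π·(0.0229)³) = 1.476×10^8 Pa.

21.4 ksi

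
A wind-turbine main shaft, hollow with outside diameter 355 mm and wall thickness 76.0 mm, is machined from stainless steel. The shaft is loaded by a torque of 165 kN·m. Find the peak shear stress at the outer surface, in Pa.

J = π(d_o⁴ − d_i⁴)/32 = π(0.355⁴ − 0.203⁴)/32 = 1.393×10^-3 m⁴.
τ_max = T·r/J = 165000 × 0.177 / 1.393×10^-3 = 2.103×10^7 Pa.

2.10e7 Pa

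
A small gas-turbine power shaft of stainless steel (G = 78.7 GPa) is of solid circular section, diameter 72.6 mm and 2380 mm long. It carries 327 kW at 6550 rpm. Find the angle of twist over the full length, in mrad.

ω = 2π·6550/60 = 685.9 rad/s, so T = P/ω = 327×10³ / 685.9 = 476.7 N·m.
J = πd⁴/32 = π(0.0726)⁴/32 = 2.727×10^-6 m⁴.
θ = T·L/(G·J) = 476.7 × 2.38 / (78.7×10⁹ × 2.727×10^-6) = 5.286×10^-3 rad.

5.29 mrad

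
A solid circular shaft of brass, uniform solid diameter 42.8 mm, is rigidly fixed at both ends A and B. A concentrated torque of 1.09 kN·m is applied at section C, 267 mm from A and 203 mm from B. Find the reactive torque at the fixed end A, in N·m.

With uniform GJ and both ends fixed, compatibility θ_AC = θ_CB gives T_A·a = T_B·b, together with T_A + T_B = T₀.
T_A = T₀·b/(a+b) = 1090·203/470.0 = 470.8 N·m; T_B = 619.2 N·m.

471 N·m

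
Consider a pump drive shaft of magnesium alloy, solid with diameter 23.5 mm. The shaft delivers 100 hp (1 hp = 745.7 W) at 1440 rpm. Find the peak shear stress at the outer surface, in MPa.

ω = 2π·1440/60 = 150.8 rad/s, so T = P/ω = 100×745.7 / 150.8 = 494.5 N·m.
J = πd⁴/32 = π(0.0235)⁴/32 = 2.994×10^-8 m⁴.
τ_max = T·r/J = 494.5 × 0.0118 / 2.994×10^-8 = 1.941×10^8 Pa.

194 MPa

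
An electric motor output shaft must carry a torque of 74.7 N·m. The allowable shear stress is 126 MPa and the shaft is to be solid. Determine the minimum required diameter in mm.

14.5 mm

For a solid shaft τ_max = 16T/(πd³), so d = (16T/(π τ_allow))^(1/3) = (16·74.70/(π·1.26×10^8))^(1/3) = 0.01445 m.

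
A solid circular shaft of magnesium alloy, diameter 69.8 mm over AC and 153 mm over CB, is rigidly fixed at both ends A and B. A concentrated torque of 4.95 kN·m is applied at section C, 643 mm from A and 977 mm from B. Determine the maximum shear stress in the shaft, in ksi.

0.958 ksi

Compatibility: T_A·a/J_AC = T_B·b/J_CB with T_A + T_B = T₀.
J_AC = 2.33×10^-6 m⁴, J_CB = 5.38×10^-5 m⁴, so T_A = T₀·(J_AC/a)/((J_AC/a)+(J_CB/b)) = 305.7 N·m, T_B = 4644 N·m.
τ in each portion: τ_AC = 4.58×10^6 Pa, τ_CB = 6.60×10^6 Pa; maximum is in CB.
τ_max = T_CB·r/J = 4644·0.0765/5.38×10^-5 = 6.604×10^6 Pa.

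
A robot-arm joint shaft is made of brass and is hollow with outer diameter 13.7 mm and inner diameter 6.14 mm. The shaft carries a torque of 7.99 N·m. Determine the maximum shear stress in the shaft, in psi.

2390 psi

J = π(d_o⁴ − d_i⁴)/32 = π(0.0137⁴ − 0.00614⁴)/32 = 3.319×10^-9 m⁴.
τ_max = T·r/J = 7.990 × 0.00685 / 3.319×10^-9 = 1.649×10^7 Pa.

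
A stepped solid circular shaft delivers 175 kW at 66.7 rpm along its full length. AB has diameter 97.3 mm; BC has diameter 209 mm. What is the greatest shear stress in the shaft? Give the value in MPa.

ω = 2π·66.7/60 = 6.985 rad/s, so T = P/ω = 175×10³ / 6.985 = 25050 N·m.
Under the same torque, τ_max = 16T/(πd³) is largest where d is smallest — segment AB (d = 97.3 mm).
τ_max = 16·25050/(π·(0.0973)³) = 1.385×10^8 Pa.

139 MPa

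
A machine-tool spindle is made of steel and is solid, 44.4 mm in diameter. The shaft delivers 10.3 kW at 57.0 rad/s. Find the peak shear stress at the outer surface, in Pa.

1.05e7 Pa

ω = 57.0 rad/s, so T = P/ω = 10.3×10³ / 57.00 = 180.7 N·m.
J = πd⁴/32 = π(0.0444)⁴/32 = 3.815×10^-7 m⁴.
τ_max = T·r/J = 180.7 × 0.0222 / 3.815×10^-7 = 1.051×10^7 Pa.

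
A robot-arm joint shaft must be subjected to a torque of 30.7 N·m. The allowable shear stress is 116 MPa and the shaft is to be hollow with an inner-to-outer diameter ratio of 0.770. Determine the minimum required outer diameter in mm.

12.8 mm

For a hollow shaft with d_i/d_o = 0.770: τ_max = 16T/(π d_o³ (1−k⁴)), so d_o = [16T/(π τ_allow (1−k⁴))]^(1/3) = [16·30.70/(π·1.16×10^8·0.6485)]^(1/3) = 0.01276 m.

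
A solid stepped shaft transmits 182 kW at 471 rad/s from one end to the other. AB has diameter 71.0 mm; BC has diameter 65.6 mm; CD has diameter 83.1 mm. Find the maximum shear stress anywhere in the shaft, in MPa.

ω = 471 rad/s, so T = P/ω = 182×10³ / 471.0 = 386.4 N·m.
Under the same torque, τ_max = 16T/(πd³) is largest where d is smallest — segment BC (d = 65.6 mm).
τ_max = 16·386.4/(π·(0.0656)³) = 6.971×10^6 Pa.

6.97 MPa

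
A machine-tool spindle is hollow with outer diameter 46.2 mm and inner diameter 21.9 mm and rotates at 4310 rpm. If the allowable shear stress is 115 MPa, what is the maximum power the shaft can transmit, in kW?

954 kW

J = π(d_o⁴ − d_i⁴)/32 = π(0.0462⁴ − 0.0219⁴)/32 = 4.247×10^-7 m⁴.
T_max = τ_allow·J/r = 1.15×10^8 × 4.247×10^-7 / 0.0231 = 2114 N·m.
ω = 2π·4310/60 = 451.3 rad/s, so P_max = T_max·ω = 9.542×10^5 W.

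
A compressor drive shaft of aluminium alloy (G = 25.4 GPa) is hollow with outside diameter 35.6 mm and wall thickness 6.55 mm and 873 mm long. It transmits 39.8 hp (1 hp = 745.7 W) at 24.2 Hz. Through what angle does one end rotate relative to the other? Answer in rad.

0.0506 rad

ω = 2π·24.2 = 152.1 rad/s, so T = P/ω = 39.8×745.7 / 152.1 = 195.2 N·m.
J = π(d_o⁴ − d_i⁴)/32 = π(0.0356⁴ − 0.0225⁴)/32 = 1.325×10^-7 m⁴.
θ = T·L/(G·J) = 195.2 × 0.873 / (25.4×10⁹ × 1.325×10^-7) = 0.05062 rad.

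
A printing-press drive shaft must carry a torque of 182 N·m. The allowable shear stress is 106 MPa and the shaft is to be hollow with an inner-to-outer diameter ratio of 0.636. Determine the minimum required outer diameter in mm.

21.9 mm

For a hollow shaft with d_i/d_o = 0.636: τ_max = 16T/(π d_o³ (1−k⁴)), so d_o = [16T/(π τ_allow (1−k⁴))]^(1/3) = [16·182.0/(π·1.06×10^8·0.8364)]^(1/3) = 0.02187 m.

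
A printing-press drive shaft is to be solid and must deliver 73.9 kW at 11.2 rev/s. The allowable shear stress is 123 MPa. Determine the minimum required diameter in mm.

ω = 2π·11.2 = 70.37 rad/s, so T = P/ω = 73.9×10³ / 70.37 = 1050 N·m.
For a solid shaft τ_max = 16T/(πd³), so d = (16T/(π τ_allow))^(1/3) = (16·1050/(π·1.23×10^8))^(1/3) = 0.03516 m.

35.2 mm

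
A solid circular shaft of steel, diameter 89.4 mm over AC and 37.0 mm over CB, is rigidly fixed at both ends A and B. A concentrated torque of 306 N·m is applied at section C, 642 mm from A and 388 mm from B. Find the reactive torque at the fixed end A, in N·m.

292 N·m

Compatibility: T_A·a/J_AC = T_B·b/J_CB with T_A + T_B = T₀.
J_AC = 6.27×10^-6 m⁴, J_CB = 1.84×10^-7 m⁴, so T_A = T₀·(J_AC/a)/((J_AC/a)+(J_CB/b)) = 291.8 N·m, T_B = 14.17 N·m.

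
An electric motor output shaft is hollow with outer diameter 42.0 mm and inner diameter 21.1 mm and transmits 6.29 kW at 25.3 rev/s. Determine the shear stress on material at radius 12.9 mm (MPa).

1.78 MPa

ω = 2π·25.3 = 159.0 rad/s, so T = P/ω = 6.29×10³ / 159.0 = 39.57 N·m.
J = π(d_o⁴ − d_i⁴)/32 = π(0.0420⁴ − 0.0211⁴)/32 = 2.860×10^-7 m⁴.
Shear stress varies linearly with radius: τ = T·r/J = 39.57 × 0.0129 / 2.860×10^-7 = 1.785×10^6 Pa.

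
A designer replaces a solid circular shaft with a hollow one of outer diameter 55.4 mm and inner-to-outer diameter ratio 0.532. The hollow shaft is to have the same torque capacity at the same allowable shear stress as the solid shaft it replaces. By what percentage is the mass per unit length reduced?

24.2 %

Equal τ_max and T ⇒ the solid shaft needs d_s³ = d_o³(1−k⁴), so d_s = 55.4·(1−0.532⁴)^(1/3) = 53.88 mm.
Area ratio A_h/A_s = d_o²(1−k²)/d_s² = (1−k²)/(1−k⁴)^(2/3) = 0.7580.
Mass saving = 1 − 0.7580 = 24.2 %.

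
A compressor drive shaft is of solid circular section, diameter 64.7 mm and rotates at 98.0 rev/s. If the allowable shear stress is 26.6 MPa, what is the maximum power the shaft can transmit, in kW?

871 kW

J = πd⁴/32 = π(0.0647)⁴/32 = 1.720×10^-6 m⁴.
T_max = τ_allow·J/r = 2.66×10^7 × 1.720×10^-6 / 0.0324 = 1415 N·m.
ω = 2π·98.0 = 615.8 rad/s, so P_max = T_max·ω = 8.710×10^5 W.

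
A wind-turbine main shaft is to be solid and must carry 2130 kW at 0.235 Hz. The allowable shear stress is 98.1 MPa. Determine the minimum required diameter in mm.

ω = 2π·0.235 = 1.477 rad/s, so T = P/ω = 2130×10³ / 1.477 = 1.443e6 N·m.
For a solid shaft τ_max = 16T/(πd³), so d = (16T/(π τ_allow))^(1/3) = (16·1.443e6/(π·9.81×10^7))^(1/3) = 0.4215 m.

422 mm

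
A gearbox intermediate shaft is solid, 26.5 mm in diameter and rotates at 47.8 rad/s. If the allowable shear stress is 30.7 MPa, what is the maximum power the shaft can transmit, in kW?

5.36 kW

J = πd⁴/32 = π(0.0265)⁴/32 = 4.842×10^-8 m⁴.
T_max = τ_allow·J/r = 3.07×10^7 × 4.842×10^-8 / 0.0132 = 112.2 N·m.
ω = 47.8 rad/s, so P_max = T_max·ω = 5362 W.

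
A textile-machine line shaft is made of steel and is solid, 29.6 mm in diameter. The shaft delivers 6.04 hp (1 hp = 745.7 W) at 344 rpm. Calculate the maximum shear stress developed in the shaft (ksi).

3.56 ksi

ω = 2π·344/60 = 36.02 rad/s, so T = P/ω = 6.04×745.7 / 36.02 = 125.0 N·m.
J = πd⁴/32 = π(0.0296)⁴/32 = 7.536×10^-8 m⁴.
τ_max = T·r/J = 125.0 × 0.0148 / 7.536×10^-8 = 2.455×10^7 Pa.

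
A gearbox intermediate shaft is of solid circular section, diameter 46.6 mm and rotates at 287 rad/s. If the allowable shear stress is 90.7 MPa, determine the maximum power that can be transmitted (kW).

J = πd⁴/32 = π(0.0466)⁴/32 = 4.630×10^-7 m⁴.
T_max = τ_allow·J/r = 9.07×10^7 × 4.630×10^-7 / 0.0233 = 1802 N·m.
ω = 287 rad/s, so P_max = T_max·ω = 5.172×10^5 W.

517 kW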